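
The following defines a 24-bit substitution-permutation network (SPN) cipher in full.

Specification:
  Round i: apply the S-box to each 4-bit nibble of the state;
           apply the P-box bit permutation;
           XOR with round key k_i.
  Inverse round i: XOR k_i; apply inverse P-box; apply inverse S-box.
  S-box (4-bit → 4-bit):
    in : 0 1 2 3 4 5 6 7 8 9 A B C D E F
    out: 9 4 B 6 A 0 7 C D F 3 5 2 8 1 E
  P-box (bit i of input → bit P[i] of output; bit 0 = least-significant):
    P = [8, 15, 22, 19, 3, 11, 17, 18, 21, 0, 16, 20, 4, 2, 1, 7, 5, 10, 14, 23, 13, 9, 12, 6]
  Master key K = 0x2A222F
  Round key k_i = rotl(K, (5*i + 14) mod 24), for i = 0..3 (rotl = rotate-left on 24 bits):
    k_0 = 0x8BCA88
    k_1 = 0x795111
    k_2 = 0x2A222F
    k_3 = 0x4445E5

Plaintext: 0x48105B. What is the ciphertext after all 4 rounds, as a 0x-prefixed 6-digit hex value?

s_0 = plaintext = 0x48105B
s_1 = Round(s_0, k_0) = 0x7B89EA
s_2 = Round(s_1, k_1) = 0x4880EA
s_3 = Round(s_2, k_2) = 0x9AE1D5
s_4 = Round(s_3, k_3) = 0x417395

0x417395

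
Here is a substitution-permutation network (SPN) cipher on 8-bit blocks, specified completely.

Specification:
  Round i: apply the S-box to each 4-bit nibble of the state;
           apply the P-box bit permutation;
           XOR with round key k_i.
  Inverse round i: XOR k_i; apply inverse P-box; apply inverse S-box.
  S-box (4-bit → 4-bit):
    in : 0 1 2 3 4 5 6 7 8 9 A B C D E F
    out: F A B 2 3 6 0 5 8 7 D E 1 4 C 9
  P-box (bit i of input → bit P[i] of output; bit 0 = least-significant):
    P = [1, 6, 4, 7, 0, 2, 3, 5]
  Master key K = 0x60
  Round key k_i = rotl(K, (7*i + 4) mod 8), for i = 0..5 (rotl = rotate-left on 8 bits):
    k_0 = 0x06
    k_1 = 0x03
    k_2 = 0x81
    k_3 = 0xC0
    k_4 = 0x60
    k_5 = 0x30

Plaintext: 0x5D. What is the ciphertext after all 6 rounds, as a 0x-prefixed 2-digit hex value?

0xD0

s_0 = plaintext = 0x5D
s_1 = Round(s_0, k_0) = 0x1A
s_2 = Round(s_1, k_1) = 0xB5
s_3 = Round(s_2, k_2) = 0xFD
s_4 = Round(s_3, k_3) = 0xF1
s_5 = Round(s_4, k_4) = 0x81
s_6 = Round(s_5, k_5) = 0xD0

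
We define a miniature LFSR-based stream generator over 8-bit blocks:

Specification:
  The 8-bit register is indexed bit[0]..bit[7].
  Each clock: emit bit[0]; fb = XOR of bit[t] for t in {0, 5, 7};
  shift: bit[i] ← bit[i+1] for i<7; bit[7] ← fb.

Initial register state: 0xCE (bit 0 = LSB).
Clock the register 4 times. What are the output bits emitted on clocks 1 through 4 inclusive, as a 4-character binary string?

reg_0 = 0xCE
clock 1: out=0, reg = 0xE7
clock 2: out=1, reg = 0xF3
clock 3: out=1, reg = 0xF9
clock 4: out=1, reg = 0xFC

0111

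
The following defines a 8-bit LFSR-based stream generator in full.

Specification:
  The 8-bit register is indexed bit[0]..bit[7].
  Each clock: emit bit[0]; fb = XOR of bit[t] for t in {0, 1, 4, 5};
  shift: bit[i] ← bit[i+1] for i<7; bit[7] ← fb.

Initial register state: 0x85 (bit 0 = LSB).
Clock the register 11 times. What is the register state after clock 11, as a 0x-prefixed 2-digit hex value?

0xEC

reg_0 = 0x85
clock 1: out=1, reg = 0xC2
clock 2: out=0, reg = 0xE1
clock 3: out=1, reg = 0x70
clock 4: out=0, reg = 0x38
clock 5: out=0, reg = 0x1C
clock 6: out=0, reg = 0x8E
clock 7: out=0, reg = 0xC7
clock 8: out=1, reg = 0x63
clock 9: out=1, reg = 0xB1
clock 10: out=1, reg = 0xD8
clock 11: out=0, reg = 0xEC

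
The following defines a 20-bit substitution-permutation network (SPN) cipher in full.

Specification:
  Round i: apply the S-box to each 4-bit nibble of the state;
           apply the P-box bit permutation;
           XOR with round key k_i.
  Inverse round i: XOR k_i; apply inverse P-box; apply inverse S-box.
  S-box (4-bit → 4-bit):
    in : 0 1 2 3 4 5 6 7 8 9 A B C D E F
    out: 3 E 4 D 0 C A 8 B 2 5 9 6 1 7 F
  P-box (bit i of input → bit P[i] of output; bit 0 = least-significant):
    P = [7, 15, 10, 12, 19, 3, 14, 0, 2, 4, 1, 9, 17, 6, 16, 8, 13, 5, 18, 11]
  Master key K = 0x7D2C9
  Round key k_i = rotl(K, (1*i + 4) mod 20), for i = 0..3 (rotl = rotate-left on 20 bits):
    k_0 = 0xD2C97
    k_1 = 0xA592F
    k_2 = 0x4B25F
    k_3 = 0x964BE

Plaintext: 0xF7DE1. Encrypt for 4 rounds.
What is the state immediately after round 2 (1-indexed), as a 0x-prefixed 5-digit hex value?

s_0 = plaintext = 0xF7DE1
s_1 = Round(s_0, k_0) = 0x1D1BB
s_2 = Round(s_1, k_1) = 0x4439C
s_3 = Round(s_2, k_2) = 0x43451
s_4 = Round(s_3, k_3) = 0xAB1BF

0x4439C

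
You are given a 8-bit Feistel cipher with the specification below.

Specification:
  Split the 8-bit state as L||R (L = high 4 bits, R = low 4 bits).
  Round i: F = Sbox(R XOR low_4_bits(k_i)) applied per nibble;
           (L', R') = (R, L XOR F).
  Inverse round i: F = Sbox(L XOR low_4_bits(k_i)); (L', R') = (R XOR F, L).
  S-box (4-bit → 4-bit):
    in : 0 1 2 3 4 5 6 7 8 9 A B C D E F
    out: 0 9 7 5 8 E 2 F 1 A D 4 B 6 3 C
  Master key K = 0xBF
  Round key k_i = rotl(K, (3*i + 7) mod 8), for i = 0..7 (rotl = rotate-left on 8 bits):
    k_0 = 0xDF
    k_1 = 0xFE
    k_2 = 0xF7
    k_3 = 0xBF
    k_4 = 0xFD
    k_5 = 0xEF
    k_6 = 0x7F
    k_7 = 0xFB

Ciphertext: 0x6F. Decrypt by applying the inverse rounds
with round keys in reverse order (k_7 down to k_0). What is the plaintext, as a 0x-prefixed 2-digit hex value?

s_0 = ciphertext = 0x6F
s_1 = InvRound(s_0, k_7) = 0x96
s_2 = InvRound(s_1, k_6) = 0x49
s_3 = InvRound(s_2, k_5) = 0xD4
s_4 = InvRound(s_3, k_4) = 0x4D
s_5 = InvRound(s_4, k_3) = 0x94
s_6 = InvRound(s_5, k_2) = 0x79
s_7 = InvRound(s_6, k_1) = 0x37
s_8 = InvRound(s_7, k_0) = 0xC3

0xC3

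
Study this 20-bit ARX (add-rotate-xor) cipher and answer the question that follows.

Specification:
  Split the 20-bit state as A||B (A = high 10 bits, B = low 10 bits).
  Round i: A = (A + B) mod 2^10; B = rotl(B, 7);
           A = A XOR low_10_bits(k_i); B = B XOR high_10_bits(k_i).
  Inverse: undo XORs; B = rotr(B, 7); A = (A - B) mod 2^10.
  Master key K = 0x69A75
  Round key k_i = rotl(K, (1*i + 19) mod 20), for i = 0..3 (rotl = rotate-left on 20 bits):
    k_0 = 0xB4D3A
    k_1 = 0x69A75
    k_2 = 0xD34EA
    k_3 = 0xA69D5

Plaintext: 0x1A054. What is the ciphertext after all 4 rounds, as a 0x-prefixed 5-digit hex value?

s_0 = plaintext = 0x1A054
s_1 = Round(s_0, k_0) = 0x618D9
s_2 = Round(s_1, k_1) = 0x0A93D
s_3 = Round(s_2, k_2) = 0x635EA
s_4 = Round(s_3, k_3) = 0xA8BA7

0xA8BA7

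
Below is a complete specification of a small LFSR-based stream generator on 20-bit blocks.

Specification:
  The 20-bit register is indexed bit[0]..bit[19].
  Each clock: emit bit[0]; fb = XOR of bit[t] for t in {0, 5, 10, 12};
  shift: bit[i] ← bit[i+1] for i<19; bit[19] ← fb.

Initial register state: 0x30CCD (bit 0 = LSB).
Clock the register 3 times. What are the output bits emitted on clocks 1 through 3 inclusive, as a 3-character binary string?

reg_0 = 0x30CCD
clock 1: out=1, reg = 0x18666
clock 2: out=0, reg = 0x0C333
clock 3: out=1, reg = 0x06199

101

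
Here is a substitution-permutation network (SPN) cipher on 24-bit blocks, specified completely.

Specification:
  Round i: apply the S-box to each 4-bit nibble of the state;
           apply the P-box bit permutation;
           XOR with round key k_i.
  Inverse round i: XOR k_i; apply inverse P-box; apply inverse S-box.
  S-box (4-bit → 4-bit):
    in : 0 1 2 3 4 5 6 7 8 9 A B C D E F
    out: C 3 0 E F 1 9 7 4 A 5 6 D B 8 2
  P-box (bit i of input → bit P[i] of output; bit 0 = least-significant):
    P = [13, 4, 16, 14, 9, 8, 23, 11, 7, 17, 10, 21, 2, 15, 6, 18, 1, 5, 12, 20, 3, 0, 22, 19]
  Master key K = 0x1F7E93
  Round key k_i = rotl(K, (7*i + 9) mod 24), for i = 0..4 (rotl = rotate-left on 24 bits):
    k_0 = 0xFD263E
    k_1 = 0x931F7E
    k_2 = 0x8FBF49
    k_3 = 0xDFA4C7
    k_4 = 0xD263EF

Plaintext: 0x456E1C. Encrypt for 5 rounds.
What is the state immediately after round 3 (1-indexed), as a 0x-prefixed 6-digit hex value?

0x66BDBD

s_0 = plaintext = 0x456E1C
s_1 = Round(s_0, k_0) = 0x904531
s_2 = Round(s_1, k_1) = 0x0FA6AB
s_3 = Round(s_2, k_2) = 0x66BDBD
s_4 = Round(s_3, k_3) = 0x65451D
s_5 = Round(s_4, k_4) = 0xDE8031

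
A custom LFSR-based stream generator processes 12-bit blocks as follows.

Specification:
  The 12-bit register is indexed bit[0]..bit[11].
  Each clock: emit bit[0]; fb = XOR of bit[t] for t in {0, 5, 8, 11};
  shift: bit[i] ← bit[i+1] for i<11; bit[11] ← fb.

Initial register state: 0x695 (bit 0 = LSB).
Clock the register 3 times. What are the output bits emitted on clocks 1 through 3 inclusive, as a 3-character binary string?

101

reg_0 = 0x695
clock 1: out=1, reg = 0xB4A
clock 2: out=0, reg = 0x5A5
clock 3: out=1, reg = 0xAD2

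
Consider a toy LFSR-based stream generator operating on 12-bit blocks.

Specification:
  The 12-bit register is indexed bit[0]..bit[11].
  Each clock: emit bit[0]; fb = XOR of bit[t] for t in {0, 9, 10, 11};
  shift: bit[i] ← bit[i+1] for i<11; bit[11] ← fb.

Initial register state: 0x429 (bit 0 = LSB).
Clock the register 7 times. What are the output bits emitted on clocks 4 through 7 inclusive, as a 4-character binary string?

reg_0 = 0x429
clock 1: out=1, reg = 0x214
clock 2: out=0, reg = 0x90A
clock 3: out=0, reg = 0xC85
clock 4: out=1, reg = 0xE42
clock 5: out=0, reg = 0xF21
clock 6: out=1, reg = 0x790
clock 7: out=0, reg = 0x3C8

1010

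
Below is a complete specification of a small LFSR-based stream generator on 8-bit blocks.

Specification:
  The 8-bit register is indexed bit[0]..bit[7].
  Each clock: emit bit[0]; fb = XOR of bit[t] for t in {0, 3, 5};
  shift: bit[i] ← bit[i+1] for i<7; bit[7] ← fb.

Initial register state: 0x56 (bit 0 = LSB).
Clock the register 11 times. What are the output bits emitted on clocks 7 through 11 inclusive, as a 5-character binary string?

10011

reg_0 = 0x56
clock 1: out=0, reg = 0x2B
clock 2: out=1, reg = 0x95
clock 3: out=1, reg = 0xCA
clock 4: out=0, reg = 0xE5
clock 5: out=1, reg = 0x72
clock 6: out=0, reg = 0xB9
clock 7: out=1, reg = 0xDC
clock 8: out=0, reg = 0xEE
clock 9: out=0, reg = 0x77
clock 10: out=1, reg = 0x3B
clock 11: out=1, reg = 0x9D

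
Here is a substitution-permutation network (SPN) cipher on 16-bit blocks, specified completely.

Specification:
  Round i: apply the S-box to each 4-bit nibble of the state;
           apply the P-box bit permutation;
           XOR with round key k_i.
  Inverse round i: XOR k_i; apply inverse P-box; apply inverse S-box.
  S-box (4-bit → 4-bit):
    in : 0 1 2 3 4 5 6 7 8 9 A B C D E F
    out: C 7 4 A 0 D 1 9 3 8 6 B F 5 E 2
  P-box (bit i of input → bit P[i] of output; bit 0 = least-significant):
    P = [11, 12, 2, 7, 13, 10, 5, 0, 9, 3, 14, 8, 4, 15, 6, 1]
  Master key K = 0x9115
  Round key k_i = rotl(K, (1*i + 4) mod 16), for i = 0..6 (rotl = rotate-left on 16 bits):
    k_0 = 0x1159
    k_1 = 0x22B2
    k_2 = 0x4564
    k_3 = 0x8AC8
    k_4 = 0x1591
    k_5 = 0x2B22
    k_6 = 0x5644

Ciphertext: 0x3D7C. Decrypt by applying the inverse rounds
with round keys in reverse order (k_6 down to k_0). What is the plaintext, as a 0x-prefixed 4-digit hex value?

0x2F8A

s_0 = ciphertext = 0x3D7C
s_1 = InvRound(s_0, k_6) = 0x6CD6
s_2 = InvRound(s_1, k_5) = 0xD5A0
s_3 = InvRound(s_2, k_4) = 0x8204
s_4 = InvRound(s_3, k_3) = 0x2F45
s_5 = InvRound(s_4, k_2) = 0x4D56
s_6 = InvRound(s_5, k_1) = 0x2515
s_7 = InvRound(s_6, k_0) = 0x2F8A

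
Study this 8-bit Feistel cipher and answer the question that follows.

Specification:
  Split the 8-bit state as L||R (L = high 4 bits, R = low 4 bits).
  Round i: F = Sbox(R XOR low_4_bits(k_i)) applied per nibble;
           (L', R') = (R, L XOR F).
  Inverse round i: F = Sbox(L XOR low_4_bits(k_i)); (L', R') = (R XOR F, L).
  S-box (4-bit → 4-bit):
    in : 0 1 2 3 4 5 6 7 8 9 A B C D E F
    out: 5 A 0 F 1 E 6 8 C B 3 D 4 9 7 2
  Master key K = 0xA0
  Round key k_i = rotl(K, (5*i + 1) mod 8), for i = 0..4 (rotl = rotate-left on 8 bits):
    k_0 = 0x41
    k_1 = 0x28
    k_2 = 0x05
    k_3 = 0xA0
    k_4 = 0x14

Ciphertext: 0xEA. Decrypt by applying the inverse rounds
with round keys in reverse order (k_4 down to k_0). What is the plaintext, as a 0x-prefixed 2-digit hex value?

s_0 = ciphertext = 0xEA
s_1 = InvRound(s_0, k_4) = 0x9E
s_2 = InvRound(s_1, k_3) = 0x59
s_3 = InvRound(s_2, k_2) = 0xC5
s_4 = InvRound(s_3, k_1) = 0x4C
s_5 = InvRound(s_4, k_0) = 0x24

0x24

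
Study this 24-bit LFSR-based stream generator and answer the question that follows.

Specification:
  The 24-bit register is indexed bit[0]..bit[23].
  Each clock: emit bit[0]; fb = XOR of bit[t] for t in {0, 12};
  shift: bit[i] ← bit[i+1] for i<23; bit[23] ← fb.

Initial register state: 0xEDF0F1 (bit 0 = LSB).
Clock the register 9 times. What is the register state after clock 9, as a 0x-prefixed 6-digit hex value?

reg_0 = 0xEDF0F1
clock 1: out=1, reg = 0x76F878
clock 2: out=0, reg = 0xBB7C3C
clock 3: out=0, reg = 0xDDBE1E
clock 4: out=0, reg = 0xEEDF0F
clock 5: out=1, reg = 0x776F87
clock 6: out=1, reg = 0xBBB7C3
clock 7: out=1, reg = 0x5DDBE1
clock 8: out=1, reg = 0x2EEDF0
clock 9: out=0, reg = 0x1776F8

0x1776F8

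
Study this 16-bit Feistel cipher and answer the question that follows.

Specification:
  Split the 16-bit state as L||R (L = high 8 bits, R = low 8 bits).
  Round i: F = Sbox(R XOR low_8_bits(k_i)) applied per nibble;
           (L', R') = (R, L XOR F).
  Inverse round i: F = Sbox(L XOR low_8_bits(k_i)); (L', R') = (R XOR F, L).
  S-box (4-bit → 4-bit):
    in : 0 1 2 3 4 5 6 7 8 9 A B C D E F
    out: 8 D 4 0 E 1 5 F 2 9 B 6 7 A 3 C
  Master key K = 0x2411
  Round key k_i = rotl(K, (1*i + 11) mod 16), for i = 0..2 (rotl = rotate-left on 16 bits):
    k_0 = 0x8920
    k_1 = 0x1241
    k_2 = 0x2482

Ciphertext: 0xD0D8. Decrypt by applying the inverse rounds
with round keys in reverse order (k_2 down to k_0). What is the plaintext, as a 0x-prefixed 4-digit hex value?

s_0 = ciphertext = 0xD0D8
s_1 = InvRound(s_0, k_2) = 0xCCD0
s_2 = InvRound(s_1, k_1) = 0xFACC
s_3 = InvRound(s_2, k_0) = 0x67FA

0x67FA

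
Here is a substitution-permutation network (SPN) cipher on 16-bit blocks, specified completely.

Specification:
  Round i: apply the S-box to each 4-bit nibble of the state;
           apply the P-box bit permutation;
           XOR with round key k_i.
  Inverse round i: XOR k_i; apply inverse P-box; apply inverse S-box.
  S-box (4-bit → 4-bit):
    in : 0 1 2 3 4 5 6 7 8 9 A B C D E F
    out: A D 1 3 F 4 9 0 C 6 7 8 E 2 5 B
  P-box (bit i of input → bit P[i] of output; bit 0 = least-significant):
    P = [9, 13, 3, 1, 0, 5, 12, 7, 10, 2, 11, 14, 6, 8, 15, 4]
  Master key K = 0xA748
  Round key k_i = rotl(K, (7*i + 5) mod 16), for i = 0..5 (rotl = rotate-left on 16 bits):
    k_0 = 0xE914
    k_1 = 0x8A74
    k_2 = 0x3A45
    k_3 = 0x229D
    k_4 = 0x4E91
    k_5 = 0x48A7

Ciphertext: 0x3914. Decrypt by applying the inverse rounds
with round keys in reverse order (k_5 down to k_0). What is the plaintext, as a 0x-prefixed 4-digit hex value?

0xFCF9

s_0 = ciphertext = 0x3914
s_1 = InvRound(s_0, k_5) = 0x0B40
s_2 = InvRound(s_1, k_4) = 0xF667
s_3 = InvRound(s_2, k_3) = 0x16C8
s_4 = InvRound(s_3, k_2) = 0x7A69
s_5 = InvRound(s_4, k_1) = 0x80E9
s_6 = InvRound(s_5, k_0) = 0xFCF9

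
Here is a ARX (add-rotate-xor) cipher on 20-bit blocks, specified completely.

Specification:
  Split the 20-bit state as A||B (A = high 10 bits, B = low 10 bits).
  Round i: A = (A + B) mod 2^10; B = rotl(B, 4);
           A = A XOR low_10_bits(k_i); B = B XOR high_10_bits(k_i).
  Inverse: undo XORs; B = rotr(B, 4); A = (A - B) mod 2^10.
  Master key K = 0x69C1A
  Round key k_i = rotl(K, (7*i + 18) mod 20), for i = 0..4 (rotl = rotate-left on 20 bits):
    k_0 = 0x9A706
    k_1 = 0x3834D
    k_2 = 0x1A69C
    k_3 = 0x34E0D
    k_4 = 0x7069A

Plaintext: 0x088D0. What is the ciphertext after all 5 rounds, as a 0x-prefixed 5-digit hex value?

0x7A0DE

s_0 = plaintext = 0x088D0
s_1 = Round(s_0, k_0) = 0xFD36A
s_2 = Round(s_1, k_1) = 0x04E4D
s_3 = Round(s_2, k_2) = 0x3F0B0
s_4 = Round(s_3, k_3) = 0xE87D1
s_5 = Round(s_4, k_4) = 0x7A0DE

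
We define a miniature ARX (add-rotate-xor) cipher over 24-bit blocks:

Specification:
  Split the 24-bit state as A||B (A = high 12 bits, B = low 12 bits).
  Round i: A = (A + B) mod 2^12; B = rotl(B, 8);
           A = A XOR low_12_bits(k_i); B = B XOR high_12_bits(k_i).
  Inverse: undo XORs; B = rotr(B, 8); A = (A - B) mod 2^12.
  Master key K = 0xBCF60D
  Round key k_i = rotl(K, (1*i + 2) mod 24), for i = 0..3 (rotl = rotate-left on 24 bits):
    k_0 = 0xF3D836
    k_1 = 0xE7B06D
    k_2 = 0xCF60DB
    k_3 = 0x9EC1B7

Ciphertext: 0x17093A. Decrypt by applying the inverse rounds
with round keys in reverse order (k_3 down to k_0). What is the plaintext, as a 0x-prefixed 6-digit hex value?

s_0 = ciphertext = 0x17093A
s_1 = InvRound(s_0, k_3) = 0x367D60
s_2 = InvRound(s_1, k_2) = 0xA5B961
s_3 = InvRound(s_2, k_1) = 0x88F1A7
s_4 = InvRound(s_3, k_0) = 0x70B9AE

0x70B9AE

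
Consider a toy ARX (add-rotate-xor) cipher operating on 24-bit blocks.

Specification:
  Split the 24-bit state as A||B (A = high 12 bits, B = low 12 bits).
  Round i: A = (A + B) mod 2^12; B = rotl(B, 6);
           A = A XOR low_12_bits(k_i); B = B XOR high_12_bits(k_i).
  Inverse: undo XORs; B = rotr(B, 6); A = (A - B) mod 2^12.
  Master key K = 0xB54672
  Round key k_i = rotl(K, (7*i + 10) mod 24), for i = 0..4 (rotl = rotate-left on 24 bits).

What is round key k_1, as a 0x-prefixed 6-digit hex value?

K = 0xB54672
k_0 = rotl(K, (7*0+10) mod 24) = rotl(K, 10) = 0x19CAD5
k_1 = rotl(K, (7*1+10) mod 24) = rotl(K, 17) = 0xE56A8C

0xE56A8C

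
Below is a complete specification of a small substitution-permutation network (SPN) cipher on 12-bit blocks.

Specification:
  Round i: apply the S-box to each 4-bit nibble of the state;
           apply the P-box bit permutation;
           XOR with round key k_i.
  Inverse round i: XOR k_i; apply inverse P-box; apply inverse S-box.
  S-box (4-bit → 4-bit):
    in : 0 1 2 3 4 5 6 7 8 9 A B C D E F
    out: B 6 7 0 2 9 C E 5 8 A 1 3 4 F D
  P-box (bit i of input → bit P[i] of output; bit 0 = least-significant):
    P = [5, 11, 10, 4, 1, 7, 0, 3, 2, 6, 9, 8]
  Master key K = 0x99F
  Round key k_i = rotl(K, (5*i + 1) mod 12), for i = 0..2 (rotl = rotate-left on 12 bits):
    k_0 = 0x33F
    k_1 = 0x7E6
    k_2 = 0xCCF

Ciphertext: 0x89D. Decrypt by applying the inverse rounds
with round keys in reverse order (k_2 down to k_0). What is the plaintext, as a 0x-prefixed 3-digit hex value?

0xBBD

s_0 = ciphertext = 0x89D
s_1 = InvRound(s_0, k_2) = 0x4B6
s_2 = InvRound(s_1, k_1) = 0x739
s_3 = InvRound(s_2, k_0) = 0xBBD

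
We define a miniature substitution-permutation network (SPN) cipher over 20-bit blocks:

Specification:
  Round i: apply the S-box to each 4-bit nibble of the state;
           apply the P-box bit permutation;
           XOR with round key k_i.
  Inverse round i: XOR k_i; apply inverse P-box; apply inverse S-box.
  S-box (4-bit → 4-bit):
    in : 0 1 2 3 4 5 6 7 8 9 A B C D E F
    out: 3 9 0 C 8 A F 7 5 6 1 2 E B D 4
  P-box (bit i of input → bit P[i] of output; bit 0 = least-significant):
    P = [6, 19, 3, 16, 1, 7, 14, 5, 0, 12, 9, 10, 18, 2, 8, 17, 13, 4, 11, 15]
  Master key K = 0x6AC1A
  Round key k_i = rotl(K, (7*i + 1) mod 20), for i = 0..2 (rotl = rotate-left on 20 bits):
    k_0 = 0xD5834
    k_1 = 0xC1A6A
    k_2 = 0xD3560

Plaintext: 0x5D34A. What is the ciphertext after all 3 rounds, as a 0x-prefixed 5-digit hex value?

0xB234A

s_0 = plaintext = 0x5D34A
s_1 = Round(s_0, k_0) = 0xBDE40
s_2 = Round(s_1, k_1) = 0x21C1F
s_3 = Round(s_2, k_2) = 0xB234A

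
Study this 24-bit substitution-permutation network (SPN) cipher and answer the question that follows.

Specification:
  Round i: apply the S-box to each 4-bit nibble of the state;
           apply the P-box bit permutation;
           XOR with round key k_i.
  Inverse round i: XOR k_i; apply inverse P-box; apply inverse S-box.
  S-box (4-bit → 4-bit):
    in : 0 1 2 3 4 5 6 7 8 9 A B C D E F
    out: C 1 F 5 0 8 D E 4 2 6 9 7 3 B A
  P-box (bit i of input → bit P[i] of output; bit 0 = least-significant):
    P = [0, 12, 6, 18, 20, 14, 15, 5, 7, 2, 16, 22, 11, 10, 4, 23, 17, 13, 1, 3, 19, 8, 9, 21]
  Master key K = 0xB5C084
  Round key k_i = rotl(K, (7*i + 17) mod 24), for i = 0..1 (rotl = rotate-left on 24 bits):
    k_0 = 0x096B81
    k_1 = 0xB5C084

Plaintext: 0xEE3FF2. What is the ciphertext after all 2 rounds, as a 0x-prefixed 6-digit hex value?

0xDCBA6B

s_0 = plaintext = 0xEE3FF2
s_1 = Round(s_0, k_0) = 0x6712FC
s_2 = Round(s_1, k_1) = 0xDCBA6B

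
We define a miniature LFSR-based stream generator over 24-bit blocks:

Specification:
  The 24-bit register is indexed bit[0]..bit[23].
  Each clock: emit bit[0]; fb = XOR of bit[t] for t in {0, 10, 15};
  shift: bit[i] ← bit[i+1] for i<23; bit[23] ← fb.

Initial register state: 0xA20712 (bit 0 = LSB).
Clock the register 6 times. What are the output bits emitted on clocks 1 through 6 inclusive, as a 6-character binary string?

reg_0 = 0xA20712
clock 1: out=0, reg = 0xD10389
clock 2: out=1, reg = 0xE881C4
clock 3: out=0, reg = 0xF440E2
clock 4: out=0, reg = 0x7A2071
clock 5: out=1, reg = 0xBD1038
clock 6: out=0, reg = 0x5E881C

010010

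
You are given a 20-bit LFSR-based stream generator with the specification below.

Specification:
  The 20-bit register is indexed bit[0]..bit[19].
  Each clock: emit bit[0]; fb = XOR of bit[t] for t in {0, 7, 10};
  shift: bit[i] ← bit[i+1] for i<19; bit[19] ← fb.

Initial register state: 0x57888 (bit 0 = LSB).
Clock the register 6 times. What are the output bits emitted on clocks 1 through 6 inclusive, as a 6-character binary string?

reg_0 = 0x57888
clock 1: out=0, reg = 0xABC44
clock 2: out=0, reg = 0xD5E22
clock 3: out=0, reg = 0xEAF11
clock 4: out=1, reg = 0x75788
clock 5: out=0, reg = 0x3ABC4
clock 6: out=0, reg = 0x9D5E2

000100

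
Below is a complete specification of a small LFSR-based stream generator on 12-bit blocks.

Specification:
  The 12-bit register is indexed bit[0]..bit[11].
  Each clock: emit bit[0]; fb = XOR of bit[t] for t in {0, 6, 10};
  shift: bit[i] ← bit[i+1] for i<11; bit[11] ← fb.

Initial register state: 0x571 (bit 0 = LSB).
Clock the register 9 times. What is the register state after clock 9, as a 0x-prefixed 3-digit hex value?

reg_0 = 0x571
clock 1: out=1, reg = 0xAB8
clock 2: out=0, reg = 0x55C
clock 3: out=0, reg = 0x2AE
clock 4: out=0, reg = 0x157
clock 5: out=1, reg = 0x0AB
clock 6: out=1, reg = 0x855
clock 7: out=1, reg = 0x42A
clock 8: out=0, reg = 0xA15
clock 9: out=1, reg = 0xD0A

0xD0A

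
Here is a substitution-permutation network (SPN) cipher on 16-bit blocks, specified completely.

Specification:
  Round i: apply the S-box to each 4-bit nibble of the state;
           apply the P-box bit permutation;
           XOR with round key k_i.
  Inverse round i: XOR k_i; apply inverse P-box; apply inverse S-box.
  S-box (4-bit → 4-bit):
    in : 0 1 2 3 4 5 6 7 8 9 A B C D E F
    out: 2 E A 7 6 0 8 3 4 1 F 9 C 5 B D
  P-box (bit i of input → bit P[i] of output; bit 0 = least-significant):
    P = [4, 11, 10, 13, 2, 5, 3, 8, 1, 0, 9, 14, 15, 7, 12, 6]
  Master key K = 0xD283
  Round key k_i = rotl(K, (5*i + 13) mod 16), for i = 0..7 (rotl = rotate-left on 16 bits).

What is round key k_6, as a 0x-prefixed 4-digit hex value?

0x1E94

K = 0xD283
k_0 = rotl(K, (5*0+13) mod 16) = rotl(K, 13) = 0x7A50
k_1 = rotl(K, (5*1+13) mod 16) = rotl(K, 2) = 0x4A0F
k_2 = rotl(K, (5*2+13) mod 16) = rotl(K, 7) = 0x41E9
k_3 = rotl(K, (5*3+13) mod 16) = rotl(K, 12) = 0x3D28
k_4 = rotl(K, (5*4+13) mod 16) = rotl(K, 1) = 0xA507
k_5 = rotl(K, (5*5+13) mod 16) = rotl(K, 6) = 0xA0F4
k_6 = rotl(K, (5*6+13) mod 16) = rotl(K, 11) = 0x1E94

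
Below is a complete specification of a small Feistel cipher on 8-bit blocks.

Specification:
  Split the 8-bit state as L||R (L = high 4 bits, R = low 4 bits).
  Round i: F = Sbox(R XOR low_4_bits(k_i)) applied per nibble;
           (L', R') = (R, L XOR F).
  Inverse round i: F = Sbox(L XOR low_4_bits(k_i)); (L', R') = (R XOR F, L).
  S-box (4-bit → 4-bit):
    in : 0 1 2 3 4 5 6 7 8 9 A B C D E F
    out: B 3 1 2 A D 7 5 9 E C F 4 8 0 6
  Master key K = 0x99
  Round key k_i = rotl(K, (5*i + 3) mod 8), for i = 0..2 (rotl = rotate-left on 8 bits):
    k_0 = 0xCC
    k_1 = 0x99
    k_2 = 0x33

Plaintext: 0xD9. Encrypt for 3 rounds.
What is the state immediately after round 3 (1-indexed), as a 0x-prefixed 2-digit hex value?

0x7A

s_0 = plaintext = 0xD9
s_1 = Round(s_0, k_0) = 0x90
s_2 = Round(s_1, k_1) = 0x07
s_3 = Round(s_2, k_2) = 0x7A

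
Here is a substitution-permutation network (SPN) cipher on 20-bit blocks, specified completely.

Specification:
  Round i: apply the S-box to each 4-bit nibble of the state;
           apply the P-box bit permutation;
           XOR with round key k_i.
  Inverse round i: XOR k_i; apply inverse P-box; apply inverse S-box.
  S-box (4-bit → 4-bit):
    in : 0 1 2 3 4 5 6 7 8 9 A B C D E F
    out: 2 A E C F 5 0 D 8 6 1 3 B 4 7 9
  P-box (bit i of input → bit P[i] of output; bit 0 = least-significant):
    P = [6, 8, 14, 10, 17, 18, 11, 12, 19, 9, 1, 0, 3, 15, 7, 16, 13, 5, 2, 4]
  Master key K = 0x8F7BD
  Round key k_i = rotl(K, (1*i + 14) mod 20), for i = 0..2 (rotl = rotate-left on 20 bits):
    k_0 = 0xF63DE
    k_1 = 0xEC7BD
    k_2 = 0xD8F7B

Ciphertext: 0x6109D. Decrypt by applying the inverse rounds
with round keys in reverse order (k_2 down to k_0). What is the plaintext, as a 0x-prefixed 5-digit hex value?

0x18099

s_0 = ciphertext = 0x6109D
s_1 = InvRound(s_0, k_2) = 0x92E7C
s_2 = InvRound(s_1, k_1) = 0xA28EE
s_3 = InvRound(s_2, k_0) = 0x18099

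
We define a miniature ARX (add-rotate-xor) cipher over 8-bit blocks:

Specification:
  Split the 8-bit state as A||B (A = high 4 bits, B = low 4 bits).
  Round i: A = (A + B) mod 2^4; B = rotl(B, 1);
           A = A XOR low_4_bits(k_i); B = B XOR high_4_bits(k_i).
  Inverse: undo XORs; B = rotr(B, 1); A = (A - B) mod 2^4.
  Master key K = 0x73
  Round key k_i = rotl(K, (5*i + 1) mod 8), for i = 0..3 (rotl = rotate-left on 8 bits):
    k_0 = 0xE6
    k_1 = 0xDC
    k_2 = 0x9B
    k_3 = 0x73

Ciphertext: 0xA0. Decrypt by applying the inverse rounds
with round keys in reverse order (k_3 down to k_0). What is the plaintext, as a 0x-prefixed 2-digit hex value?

0x04

s_0 = ciphertext = 0xA0
s_1 = InvRound(s_0, k_3) = 0xEB
s_2 = InvRound(s_1, k_2) = 0x41
s_3 = InvRound(s_2, k_1) = 0x26
s_4 = InvRound(s_3, k_0) = 0x04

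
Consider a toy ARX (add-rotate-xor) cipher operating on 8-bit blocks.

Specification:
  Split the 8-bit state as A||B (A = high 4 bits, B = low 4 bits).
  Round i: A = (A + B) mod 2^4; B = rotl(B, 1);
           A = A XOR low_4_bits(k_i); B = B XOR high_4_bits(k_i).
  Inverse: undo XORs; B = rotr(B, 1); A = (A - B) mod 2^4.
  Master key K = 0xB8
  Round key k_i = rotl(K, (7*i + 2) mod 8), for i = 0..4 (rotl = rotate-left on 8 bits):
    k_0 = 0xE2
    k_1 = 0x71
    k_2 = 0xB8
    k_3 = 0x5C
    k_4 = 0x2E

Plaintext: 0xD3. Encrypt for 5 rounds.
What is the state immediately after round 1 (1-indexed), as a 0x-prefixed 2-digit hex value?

0x28

s_0 = plaintext = 0xD3
s_1 = Round(s_0, k_0) = 0x28
s_2 = Round(s_1, k_1) = 0xB6
s_3 = Round(s_2, k_2) = 0x97
s_4 = Round(s_3, k_3) = 0xCB
s_5 = Round(s_4, k_4) = 0x95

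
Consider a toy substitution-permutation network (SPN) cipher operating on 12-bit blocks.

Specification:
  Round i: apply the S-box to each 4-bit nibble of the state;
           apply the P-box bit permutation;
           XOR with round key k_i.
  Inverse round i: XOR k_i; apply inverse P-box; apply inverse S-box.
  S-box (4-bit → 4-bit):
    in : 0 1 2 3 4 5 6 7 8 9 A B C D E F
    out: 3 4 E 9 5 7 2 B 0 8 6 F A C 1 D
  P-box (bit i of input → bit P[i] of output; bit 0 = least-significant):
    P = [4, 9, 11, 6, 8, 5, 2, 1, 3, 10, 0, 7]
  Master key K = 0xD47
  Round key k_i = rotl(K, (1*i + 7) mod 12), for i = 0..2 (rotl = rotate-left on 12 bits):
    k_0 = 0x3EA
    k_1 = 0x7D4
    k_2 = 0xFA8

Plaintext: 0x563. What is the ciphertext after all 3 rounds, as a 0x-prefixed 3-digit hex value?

0xE10

s_0 = plaintext = 0x563
s_1 = Round(s_0, k_0) = 0x793
s_2 = Round(s_1, k_1) = 0x30E
s_3 = Round(s_2, k_2) = 0xE10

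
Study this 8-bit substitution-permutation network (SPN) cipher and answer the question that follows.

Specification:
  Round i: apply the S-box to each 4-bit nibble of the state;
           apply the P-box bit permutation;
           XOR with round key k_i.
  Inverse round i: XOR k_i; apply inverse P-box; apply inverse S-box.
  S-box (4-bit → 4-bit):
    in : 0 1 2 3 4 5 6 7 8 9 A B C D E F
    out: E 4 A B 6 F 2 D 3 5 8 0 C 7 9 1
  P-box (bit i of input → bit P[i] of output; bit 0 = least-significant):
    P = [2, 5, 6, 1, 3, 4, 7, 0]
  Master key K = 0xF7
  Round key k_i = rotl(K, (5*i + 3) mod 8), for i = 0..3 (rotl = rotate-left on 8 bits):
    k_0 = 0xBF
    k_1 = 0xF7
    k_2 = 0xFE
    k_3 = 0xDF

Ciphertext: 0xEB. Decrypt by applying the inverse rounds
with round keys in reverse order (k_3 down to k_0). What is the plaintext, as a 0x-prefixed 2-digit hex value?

s_0 = ciphertext = 0xEB
s_1 = InvRound(s_0, k_3) = 0x68
s_2 = InvRound(s_1, k_2) = 0x4E
s_3 = InvRound(s_2, k_1) = 0x56
s_4 = InvRound(s_3, k_0) = 0x74

0x74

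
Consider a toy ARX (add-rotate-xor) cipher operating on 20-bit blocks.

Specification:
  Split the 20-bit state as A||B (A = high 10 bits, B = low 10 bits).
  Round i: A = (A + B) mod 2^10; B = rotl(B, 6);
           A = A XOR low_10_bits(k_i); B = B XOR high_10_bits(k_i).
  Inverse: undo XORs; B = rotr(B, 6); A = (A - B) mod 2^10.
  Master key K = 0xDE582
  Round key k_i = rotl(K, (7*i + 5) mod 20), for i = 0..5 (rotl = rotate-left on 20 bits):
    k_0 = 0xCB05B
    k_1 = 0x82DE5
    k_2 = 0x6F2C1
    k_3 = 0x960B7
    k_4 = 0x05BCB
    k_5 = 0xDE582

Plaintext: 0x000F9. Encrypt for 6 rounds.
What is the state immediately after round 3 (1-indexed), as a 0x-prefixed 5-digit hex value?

s_0 = plaintext = 0x000F9
s_1 = Round(s_0, k_0) = 0x28963
s_2 = Round(s_1, k_1) = 0xF82DD
s_3 = Round(s_2, k_2) = 0x1F2D1
s_4 = Round(s_3, k_3) = 0xFEA35
s_5 = Round(s_4, k_4) = 0x79175
s_6 = Round(s_5, k_5) = 0xB6E2E

0x1F2D1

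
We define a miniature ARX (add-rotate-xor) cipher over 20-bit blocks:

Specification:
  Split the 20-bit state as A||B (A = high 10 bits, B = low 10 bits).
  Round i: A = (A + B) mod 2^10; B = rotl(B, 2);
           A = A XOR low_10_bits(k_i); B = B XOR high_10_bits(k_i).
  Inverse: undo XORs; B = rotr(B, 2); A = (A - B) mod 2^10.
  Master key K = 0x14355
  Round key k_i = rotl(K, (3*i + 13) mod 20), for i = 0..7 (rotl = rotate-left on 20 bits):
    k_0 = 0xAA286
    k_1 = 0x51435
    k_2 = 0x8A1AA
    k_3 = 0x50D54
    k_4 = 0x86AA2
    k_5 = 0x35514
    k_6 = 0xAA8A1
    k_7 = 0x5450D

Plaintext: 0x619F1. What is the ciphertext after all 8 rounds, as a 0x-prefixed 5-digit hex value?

0x9E6B1

s_0 = plaintext = 0x619F1
s_1 = Round(s_0, k_0) = 0x7C56D
s_2 = Round(s_1, k_1) = 0xDACF0
s_3 = Round(s_2, k_2) = 0x7C5E8
s_4 = Round(s_3, k_3) = 0xA36E2
s_5 = Round(s_4, k_4) = 0xF3590
s_6 = Round(s_5, k_5) = 0x12694
s_7 = Round(s_6, k_6) = 0x9F0F8
s_8 = Round(s_7, k_7) = 0x9E6B1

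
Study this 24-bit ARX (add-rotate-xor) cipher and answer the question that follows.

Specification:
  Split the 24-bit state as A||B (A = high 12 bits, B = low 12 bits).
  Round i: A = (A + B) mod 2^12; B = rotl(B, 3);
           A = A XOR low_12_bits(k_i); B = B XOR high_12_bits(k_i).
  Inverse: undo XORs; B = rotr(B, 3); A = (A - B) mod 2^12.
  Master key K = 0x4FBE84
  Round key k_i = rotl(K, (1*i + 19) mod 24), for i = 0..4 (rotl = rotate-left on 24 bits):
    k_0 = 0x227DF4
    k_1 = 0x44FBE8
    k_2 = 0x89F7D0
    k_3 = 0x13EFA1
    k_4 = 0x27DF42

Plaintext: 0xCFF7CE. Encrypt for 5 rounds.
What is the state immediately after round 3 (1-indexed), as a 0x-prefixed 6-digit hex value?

s_0 = plaintext = 0xCFF7CE
s_1 = Round(s_0, k_0) = 0x939C54
s_2 = Round(s_1, k_1) = 0xE656E9
s_3 = Round(s_2, k_2) = 0x29EFD4
s_4 = Round(s_3, k_3) = 0xDD3F99
s_5 = Round(s_4, k_4) = 0x22EEB2

0x29EFD4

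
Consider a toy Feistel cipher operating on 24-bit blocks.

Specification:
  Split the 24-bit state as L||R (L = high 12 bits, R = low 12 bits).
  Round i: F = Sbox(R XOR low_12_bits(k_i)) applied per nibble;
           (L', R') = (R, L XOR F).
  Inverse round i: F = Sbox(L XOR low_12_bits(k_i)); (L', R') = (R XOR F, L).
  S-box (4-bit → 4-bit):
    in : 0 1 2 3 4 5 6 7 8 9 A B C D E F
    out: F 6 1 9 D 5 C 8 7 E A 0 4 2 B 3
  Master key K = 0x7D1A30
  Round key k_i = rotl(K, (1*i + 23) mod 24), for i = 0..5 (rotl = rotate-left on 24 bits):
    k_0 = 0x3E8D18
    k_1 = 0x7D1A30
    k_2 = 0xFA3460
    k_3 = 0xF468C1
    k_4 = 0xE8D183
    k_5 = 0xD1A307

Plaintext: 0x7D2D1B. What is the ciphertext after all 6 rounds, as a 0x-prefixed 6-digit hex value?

s_0 = plaintext = 0x7D2D1B
s_1 = Round(s_0, k_0) = 0xD1B82B
s_2 = Round(s_1, k_1) = 0x82BC7B
s_3 = Round(s_2, k_2) = 0xC7BF4B
s_4 = Round(s_3, k_3) = 0xF4B401
s_5 = Round(s_4, k_4) = 0x401A3A
s_6 = Round(s_5, k_5) = 0xA3AA93

0xA3AA93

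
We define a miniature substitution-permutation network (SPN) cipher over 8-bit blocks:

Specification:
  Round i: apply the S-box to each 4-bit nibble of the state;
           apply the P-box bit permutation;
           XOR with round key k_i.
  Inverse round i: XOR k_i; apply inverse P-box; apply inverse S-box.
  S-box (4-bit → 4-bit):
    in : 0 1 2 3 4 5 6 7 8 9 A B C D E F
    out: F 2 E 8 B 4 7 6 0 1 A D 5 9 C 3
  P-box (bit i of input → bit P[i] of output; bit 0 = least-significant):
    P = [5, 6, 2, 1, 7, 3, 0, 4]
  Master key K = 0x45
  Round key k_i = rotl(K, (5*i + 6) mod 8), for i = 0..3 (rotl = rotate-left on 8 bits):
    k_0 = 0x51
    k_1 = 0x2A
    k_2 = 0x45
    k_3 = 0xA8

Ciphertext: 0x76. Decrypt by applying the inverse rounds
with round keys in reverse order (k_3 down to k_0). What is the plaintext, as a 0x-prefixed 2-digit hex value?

0x50

s_0 = ciphertext = 0x76
s_1 = InvRound(s_0, k_3) = 0x42
s_2 = InvRound(s_1, k_2) = 0x5E
s_3 = InvRound(s_2, k_1) = 0x36
s_4 = InvRound(s_3, k_0) = 0x50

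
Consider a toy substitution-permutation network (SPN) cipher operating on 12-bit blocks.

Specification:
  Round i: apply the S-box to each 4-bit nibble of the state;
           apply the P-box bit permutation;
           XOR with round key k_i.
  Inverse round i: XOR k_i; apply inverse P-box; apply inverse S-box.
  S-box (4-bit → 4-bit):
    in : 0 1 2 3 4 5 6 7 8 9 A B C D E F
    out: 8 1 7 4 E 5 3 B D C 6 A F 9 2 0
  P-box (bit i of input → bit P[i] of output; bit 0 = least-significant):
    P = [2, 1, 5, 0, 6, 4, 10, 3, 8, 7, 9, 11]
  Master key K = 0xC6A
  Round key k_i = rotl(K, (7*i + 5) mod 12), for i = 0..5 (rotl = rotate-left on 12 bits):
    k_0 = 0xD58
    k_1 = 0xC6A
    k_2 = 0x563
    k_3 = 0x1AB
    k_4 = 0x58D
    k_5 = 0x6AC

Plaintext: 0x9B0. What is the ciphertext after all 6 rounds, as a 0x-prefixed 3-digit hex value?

0x8B1

s_0 = plaintext = 0x9B0
s_1 = Round(s_0, k_0) = 0x741
s_2 = Round(s_1, k_1) = 0x1F6
s_3 = Round(s_2, k_2) = 0x465
s_4 = Round(s_3, k_3) = 0xB5F
s_5 = Round(s_4, k_4) = 0x94D
s_6 = Round(s_5, k_5) = 0x8B1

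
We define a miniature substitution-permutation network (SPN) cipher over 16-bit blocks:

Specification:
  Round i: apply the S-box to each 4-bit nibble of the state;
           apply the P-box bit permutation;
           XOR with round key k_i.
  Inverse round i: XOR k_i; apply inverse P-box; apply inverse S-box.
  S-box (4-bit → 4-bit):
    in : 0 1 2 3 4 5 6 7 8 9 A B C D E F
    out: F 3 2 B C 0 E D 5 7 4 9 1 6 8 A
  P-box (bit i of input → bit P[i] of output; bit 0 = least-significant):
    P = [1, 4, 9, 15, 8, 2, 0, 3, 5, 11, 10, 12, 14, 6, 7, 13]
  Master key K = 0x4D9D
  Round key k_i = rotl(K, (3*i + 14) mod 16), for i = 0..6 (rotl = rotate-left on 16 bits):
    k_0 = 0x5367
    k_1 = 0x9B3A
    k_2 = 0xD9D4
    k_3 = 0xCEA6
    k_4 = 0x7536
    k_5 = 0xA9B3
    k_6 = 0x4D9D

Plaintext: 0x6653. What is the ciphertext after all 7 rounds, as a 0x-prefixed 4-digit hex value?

s_0 = plaintext = 0x6653
s_1 = Round(s_0, k_0) = 0xEFB5
s_2 = Round(s_1, k_1) = 0xA232
s_3 = Round(s_2, k_2) = 0xD048
s_4 = Round(s_3, k_3) = 0xD04D
s_5 = Round(s_4, k_4) = 0x6BCF
s_6 = Round(s_5, k_5) = 0x1843
s_7 = Round(s_6, k_6) = 0x89E6

0x89E6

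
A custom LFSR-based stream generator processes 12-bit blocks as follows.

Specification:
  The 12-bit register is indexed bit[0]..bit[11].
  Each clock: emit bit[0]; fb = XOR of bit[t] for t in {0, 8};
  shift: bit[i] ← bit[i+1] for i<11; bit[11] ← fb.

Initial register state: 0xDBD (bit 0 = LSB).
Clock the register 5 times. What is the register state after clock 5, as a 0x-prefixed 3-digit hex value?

reg_0 = 0xDBD
clock 1: out=1, reg = 0x6DE
clock 2: out=0, reg = 0x36F
clock 3: out=1, reg = 0x1B7
clock 4: out=1, reg = 0x0DB
clock 5: out=1, reg = 0x86D

0x86D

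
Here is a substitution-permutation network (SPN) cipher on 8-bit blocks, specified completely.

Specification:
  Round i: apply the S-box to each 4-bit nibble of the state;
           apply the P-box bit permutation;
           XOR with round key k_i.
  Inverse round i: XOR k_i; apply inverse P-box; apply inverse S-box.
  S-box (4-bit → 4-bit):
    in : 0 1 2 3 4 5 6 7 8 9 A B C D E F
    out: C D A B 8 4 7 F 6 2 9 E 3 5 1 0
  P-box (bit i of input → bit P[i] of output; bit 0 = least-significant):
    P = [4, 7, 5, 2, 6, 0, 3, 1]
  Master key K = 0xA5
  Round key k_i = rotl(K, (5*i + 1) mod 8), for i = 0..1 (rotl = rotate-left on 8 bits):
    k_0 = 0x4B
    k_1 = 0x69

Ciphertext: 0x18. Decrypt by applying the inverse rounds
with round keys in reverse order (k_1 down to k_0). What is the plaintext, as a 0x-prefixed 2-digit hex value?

0x42

s_0 = ciphertext = 0x18
s_1 = InvRound(s_0, k_1) = 0xCD
s_2 = InvRound(s_1, k_0) = 0x42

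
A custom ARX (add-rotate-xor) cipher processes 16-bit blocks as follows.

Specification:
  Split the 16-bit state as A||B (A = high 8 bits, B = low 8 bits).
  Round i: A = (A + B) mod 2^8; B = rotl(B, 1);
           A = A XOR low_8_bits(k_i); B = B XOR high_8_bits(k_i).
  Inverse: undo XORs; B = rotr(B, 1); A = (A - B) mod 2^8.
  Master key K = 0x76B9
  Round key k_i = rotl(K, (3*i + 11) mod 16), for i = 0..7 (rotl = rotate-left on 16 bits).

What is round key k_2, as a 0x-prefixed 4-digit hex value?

K = 0x76B9
k_0 = rotl(K, (3*0+11) mod 16) = rotl(K, 11) = 0xCBB5
k_1 = rotl(K, (3*1+11) mod 16) = rotl(K, 14) = 0x5DAE
k_2 = rotl(K, (3*2+11) mod 16) = rotl(K, 1) = 0xED72

0xED72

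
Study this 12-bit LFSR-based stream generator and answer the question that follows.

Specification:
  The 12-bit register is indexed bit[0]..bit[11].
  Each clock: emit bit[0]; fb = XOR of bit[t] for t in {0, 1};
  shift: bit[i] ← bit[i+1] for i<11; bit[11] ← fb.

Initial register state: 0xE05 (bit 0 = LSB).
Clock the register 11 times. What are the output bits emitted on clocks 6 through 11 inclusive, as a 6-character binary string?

000011

reg_0 = 0xE05
clock 1: out=1, reg = 0xF02
clock 2: out=0, reg = 0xF81
clock 3: out=1, reg = 0xFC0
clock 4: out=0, reg = 0x7E0
clock 5: out=0, reg = 0x3F0
clock 6: out=0, reg = 0x1F8
clock 7: out=0, reg = 0x0FC
clock 8: out=0, reg = 0x07E
clock 9: out=0, reg = 0x83F
clock 10: out=1, reg = 0x41F
clock 11: out=1, reg = 0x20F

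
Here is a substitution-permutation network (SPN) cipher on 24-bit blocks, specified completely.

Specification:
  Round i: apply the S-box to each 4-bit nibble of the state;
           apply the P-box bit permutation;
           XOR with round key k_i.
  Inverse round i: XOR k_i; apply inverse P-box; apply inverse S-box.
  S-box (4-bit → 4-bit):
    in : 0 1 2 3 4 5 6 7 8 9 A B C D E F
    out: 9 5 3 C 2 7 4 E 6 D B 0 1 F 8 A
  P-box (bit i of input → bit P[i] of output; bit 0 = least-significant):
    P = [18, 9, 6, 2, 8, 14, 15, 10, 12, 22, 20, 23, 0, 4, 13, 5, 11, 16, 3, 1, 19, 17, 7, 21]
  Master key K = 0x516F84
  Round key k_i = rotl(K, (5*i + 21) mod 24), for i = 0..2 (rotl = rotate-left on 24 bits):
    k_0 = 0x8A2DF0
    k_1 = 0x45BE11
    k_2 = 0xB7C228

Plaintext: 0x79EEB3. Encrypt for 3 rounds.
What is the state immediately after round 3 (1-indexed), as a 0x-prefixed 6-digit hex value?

s_0 = plaintext = 0x79EEB3
s_1 = Round(s_0, k_0) = 0x28251E
s_2 = Round(s_1, k_1) = 0x1E2F0C
s_3 = Round(s_2, k_2) = 0x7BC7BB

0x7BC7BB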